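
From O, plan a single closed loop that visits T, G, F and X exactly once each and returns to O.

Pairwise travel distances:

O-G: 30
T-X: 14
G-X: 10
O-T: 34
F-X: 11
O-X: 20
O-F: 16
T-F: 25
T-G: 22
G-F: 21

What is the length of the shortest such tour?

93 — the shortest possible round trip.

O - T - G - F - X - O: 34+22+21+11+20 = 108
O - T - G - X - F - O: 34+22+10+11+16 = 93
O - T - F - G - X - O: 34+25+21+10+20 = 110
O - T - F - X - G - O: 34+25+11+10+30 = 110
O - T - X - G - F - O: 34+14+10+21+16 = 95
O - T - X - F - G - O: 34+14+11+21+30 = 110
O - G - T - F - X - O: 30+22+25+11+20 = 108
O - G - T - X - F - O: 30+22+14+11+16 = 93
O - G - F - T - X - O: 30+21+25+14+20 = 110
O - G - X - T - F - O: 30+10+14+25+16 = 95
O - F - T - G - X - O: 16+25+22+10+20 = 93
O - F - G - T - X - O: 16+21+22+14+20 = 93
The minimum is 93.
One optimal route: O → T → G → X → F → O (or its reverse).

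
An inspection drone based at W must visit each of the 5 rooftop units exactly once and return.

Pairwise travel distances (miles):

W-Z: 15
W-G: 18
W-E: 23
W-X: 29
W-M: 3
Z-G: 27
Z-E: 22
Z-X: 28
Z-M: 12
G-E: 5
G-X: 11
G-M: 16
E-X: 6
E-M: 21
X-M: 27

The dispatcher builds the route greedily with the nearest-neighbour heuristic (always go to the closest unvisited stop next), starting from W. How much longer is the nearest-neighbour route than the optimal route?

The nearest-neighbour route is 10 miles longer than optimal.

From W: M=3, Z=15, G=18, E=23, X=29 → choose M (3).
From M: Z=12, G=16, E=21, X=27 → choose Z (12).
From Z: E=22, G=27, X=28 → choose E (22).
From E: G=5, X=6 → choose G (5).
From G: X=11 → choose X (11).
NN route W → M → Z → E → G → X → W costs 82.
Optimal: W → G → E → X → Z → M → W costs 72 (by enumerating all 60 distinct tours).
Excess = 82 − 72 = 10.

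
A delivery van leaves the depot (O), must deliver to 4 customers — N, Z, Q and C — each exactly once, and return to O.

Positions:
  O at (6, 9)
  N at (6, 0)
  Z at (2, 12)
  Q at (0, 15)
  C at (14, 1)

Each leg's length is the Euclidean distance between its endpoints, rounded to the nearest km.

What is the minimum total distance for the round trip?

There are 12 distinct closed tours to check (reversals are equivalent).
O - N - Z - Q - C - O: 9+13+4+20+11 = 57
O - N - Z - C - Q - O: 9+13+16+20+8 = 66
O - N - Q - Z - C - O: 9+16+4+16+11 = 56
O - N - Q - C - Z - O: 9+16+20+16+5 = 66
O - N - C - Z - Q - O: 9+8+16+4+8 = 45
O - N - C - Q - Z - O: 9+8+20+4+5 = 46
O - Z - N - Q - C - O: 5+13+16+20+11 = 65
O - Z - N - C - Q - O: 5+13+8+20+8 = 54
O - Z - Q - N - C - O: 5+4+16+8+11 = 44
O - Z - C - N - Q - O: 5+16+8+16+8 = 53
O - Q - N - Z - C - O: 8+16+13+16+11 = 64
O - Q - Z - N - C - O: 8+4+13+8+11 = 44
The minimum is 44.
One optimal route: O → Z → Q → N → C → O (or its reverse).

Shortest round trip = 44 km.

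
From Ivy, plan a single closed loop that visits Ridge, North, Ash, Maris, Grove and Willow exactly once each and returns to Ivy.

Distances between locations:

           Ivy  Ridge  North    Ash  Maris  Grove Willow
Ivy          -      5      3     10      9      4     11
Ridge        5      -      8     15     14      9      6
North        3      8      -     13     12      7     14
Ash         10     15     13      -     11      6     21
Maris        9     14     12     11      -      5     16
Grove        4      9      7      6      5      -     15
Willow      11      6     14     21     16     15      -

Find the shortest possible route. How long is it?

Shortest round trip = 54.

With 6 stops there are 6!/2 = 360 distinct round trips (a route and its reverse cost the same).
Ivy-Ridge-North-Ash-Maris-Grove-Willow-Ivy: 5+8+13+11+5+15+11 = 68
Ivy-Ridge-North-Ash-Maris-Willow-Grove-Ivy: 5+8+13+11+16+15+4 = 72
Ivy-Ridge-North-Ash-Grove-Maris-Willow-Ivy: 5+8+13+6+5+16+11 = 64
Ivy-Ridge-North-Ash-Grove-Willow-Maris-Ivy: 5+8+13+6+15+16+9 = 72
Ivy-Ridge-North-Ash-Willow-Maris-Grove-Ivy: 5+8+13+21+16+5+4 = 72
Ivy-Ridge-North-Ash-Willow-Grove-Maris-Ivy: 5+8+13+21+15+5+9 = 76
Ivy-Ridge-North-Maris-Ash-Grove-Willow-Ivy: 5+8+12+11+6+15+11 = 68
Ivy-Ridge-North-Maris-Ash-Willow-Grove-Ivy: 5+8+12+11+21+15+4 = 76
… (352 more)
Ivy-Ridge-Willow-Maris-Ash-Grove-North-Ivy: 5+6+16+11+6+7+3 = 54  ← best
The minimum is 54.
One optimal route: Ivy → Ridge → Willow → Maris → Ash → Grove → North → Ivy (or its reverse).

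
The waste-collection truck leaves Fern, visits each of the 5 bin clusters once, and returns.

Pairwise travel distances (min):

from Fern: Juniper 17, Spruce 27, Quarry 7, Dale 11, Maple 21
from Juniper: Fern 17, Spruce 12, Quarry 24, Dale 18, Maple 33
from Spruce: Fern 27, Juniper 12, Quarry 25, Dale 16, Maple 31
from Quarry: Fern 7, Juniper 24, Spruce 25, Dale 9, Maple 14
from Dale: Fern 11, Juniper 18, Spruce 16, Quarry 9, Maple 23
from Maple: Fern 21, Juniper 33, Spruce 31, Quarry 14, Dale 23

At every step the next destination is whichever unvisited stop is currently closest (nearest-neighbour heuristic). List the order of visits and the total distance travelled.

At Fern the remaining stops are Quarry 7, Dale 11, Juniper 17, Maple 21, Spruce 27; go to Quarry.
At Quarry the remaining stops are Dale 9, Maple 14, Juniper 24, Spruce 25; go to Dale.
At Dale the remaining stops are Spruce 16, Juniper 18, Maple 23; go to Spruce.
At Spruce the remaining stops are Juniper 12, Maple 31; go to Juniper.
At Juniper the remaining stops are Maple 33; go to Maple.
Return Maple→Fern: 21.
Total = 7 + 9 + 16 + 12 + 33 + 21 = 98.

Total distance 98 min via the nearest-neighbour route Fern → Quarry → Dale → Spruce → Juniper → Maple → Fern.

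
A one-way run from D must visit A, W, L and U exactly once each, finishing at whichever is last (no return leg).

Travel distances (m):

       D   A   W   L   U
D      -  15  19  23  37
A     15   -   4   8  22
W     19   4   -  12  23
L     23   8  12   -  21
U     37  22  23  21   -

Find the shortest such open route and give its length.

Minimum one-way distance = 52 m.

There are 4! = 24 possible orderings.
D→A→W→L→U: 15+4+12+21 = 52
D→A→W→U→L: 15+4+23+21 = 63
D→A→L→W→U: 15+8+12+23 = 58
D→A→L→U→W: 15+8+21+23 = 67
D→A→U→W→L: 15+22+23+12 = 72
D→A→U→L→W: 15+22+21+12 = 70
D→W→A→L→U: 19+4+8+21 = 52
D→W→A→U→L: 19+4+22+21 = 66
D→W→L→A→U: 19+12+8+22 = 61
D→W→L→U→A: 19+12+21+22 = 74
D→W→U→A→L: 19+23+22+8 = 72
D→W→U→L→A: 19+23+21+8 = 71
D→L→A→W→U: 23+8+4+23 = 58
D→L→A→U→W: 23+8+22+23 = 76
… (10 more)
The minimum is 52.
One shortest path: D → A → W → L → U.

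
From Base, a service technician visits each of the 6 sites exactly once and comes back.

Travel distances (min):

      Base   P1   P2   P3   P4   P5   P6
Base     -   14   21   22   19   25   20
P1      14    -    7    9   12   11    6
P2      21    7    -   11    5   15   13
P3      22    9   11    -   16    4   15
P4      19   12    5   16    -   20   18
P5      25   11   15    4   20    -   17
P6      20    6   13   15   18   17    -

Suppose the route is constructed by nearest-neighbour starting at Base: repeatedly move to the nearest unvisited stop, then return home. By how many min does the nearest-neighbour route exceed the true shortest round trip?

7 min longer than the optimal tour.

From Base: P1=14, P4=19, P6=20, P2=21, P3=22, P5=25 → choose P1 (14).
From P1: P6=6, P2=7, P3=9, P5=11, P4=12 → choose P6 (6).
From P6: P2=13, P3=15, P5=17, P4=18 → choose P2 (13).
From P2: P4=5, P3=11, P5=15 → choose P4 (5).
From P4: P3=16, P5=20 → choose P3 (16).
From P3: P5=4 → choose P5 (4).
NN route Base → P1 → P6 → P2 → P4 → P3 → P5 → Base costs 83.
Optimal: Base → P1 → P6 → P5 → P3 → P2 → P4 → Base costs 76 (by enumerating all 360 distinct tours).
Excess = 83 − 76 = 7.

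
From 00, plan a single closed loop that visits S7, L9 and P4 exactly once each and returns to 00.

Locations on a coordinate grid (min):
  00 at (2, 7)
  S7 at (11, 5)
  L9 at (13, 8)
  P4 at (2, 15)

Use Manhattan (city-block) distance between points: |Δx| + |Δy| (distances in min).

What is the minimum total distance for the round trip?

42 min — the shortest possible round trip.

There are 3 distinct closed tours to check (reversals are equivalent).
00→S7→L9→P4→00: 11+5+18+8 = 42
00→S7→P4→L9→00: 11+19+18+12 = 60
00→L9→S7→P4→00: 12+5+19+8 = 44
The minimum is 42.
One optimal route: 00 → S7 → L9 → P4 → 00 (or its reverse).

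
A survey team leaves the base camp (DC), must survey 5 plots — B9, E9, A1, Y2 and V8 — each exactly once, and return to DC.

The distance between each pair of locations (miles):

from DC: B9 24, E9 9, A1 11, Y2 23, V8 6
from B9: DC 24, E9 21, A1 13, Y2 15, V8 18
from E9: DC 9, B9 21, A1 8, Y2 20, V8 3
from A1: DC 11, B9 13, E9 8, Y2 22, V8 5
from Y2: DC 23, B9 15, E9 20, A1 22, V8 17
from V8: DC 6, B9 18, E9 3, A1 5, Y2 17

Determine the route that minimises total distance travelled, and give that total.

Minimum total distance: 68 miles.

DC-B9-E9-A1-Y2-V8-DC: 24+21+8+22+17+6 = 98
DC-B9-E9-A1-V8-Y2-DC: 24+21+8+5+17+23 = 98
DC-B9-E9-Y2-A1-V8-DC: 24+21+20+22+5+6 = 98
DC-B9-E9-Y2-V8-A1-DC: 24+21+20+17+5+11 = 98
DC-B9-E9-V8-A1-Y2-DC: 24+21+3+5+22+23 = 98
DC-B9-E9-V8-Y2-A1-DC: 24+21+3+17+22+11 = 98
DC-B9-A1-E9-Y2-V8-DC: 24+13+8+20+17+6 = 88
DC-B9-A1-E9-V8-Y2-DC: 24+13+8+3+17+23 = 88
DC-B9-A1-Y2-E9-V8-DC: 24+13+22+20+3+6 = 88
DC-B9-A1-Y2-V8-E9-DC: 24+13+22+17+3+9 = 88
DC-B9-A1-V8-E9-Y2-DC: 24+13+5+3+20+23 = 88
DC-B9-A1-V8-Y2-E9-DC: 24+13+5+17+20+9 = 88
DC-B9-Y2-E9-A1-V8-DC: 24+15+20+8+5+6 = 78
DC-B9-Y2-E9-V8-A1-DC: 24+15+20+3+5+11 = 78
… (46 more)
DC-E9-A1-B9-Y2-V8-DC: 9+8+13+15+17+6 = 68  ← best
The minimum is 68.
One optimal route: DC → E9 → A1 → B9 → Y2 → V8 → DC (or its reverse).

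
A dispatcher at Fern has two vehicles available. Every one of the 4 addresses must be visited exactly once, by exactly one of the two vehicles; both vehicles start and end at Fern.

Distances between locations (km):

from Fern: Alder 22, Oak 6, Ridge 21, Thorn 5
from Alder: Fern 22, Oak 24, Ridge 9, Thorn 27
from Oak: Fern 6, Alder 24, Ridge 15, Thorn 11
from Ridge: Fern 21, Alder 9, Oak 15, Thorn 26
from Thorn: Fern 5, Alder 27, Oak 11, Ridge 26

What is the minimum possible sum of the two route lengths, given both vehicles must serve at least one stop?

Minimum combined distance: 62 km.

There are 2^3 − 1 = 7 ways to divide the 4 stops into two non-empty groups. For each, the best each vehicle can do is its own shortest tour through its group:
  {Alder} + {Oak, Ridge, Thorn}: 44 + 52 = 96
  {Oak} + {Alder, Ridge, Thorn}: 12 + 62 = 74
  {Alder, Oak} + {Ridge, Thorn}: 52 + 52 = 104
  {Ridge} + {Alder, Oak, Thorn}: 42 + 62 = 104
  {Alder, Ridge} + {Oak, Thorn}: 52 + 22 = 74
  {Oak, Ridge} + {Alder, Thorn}: 42 + 54 = 96
  … (7 splits in total)
  {Alder, Oak, Ridge} + {Thorn}: 52 + 10 = 62  ← best
Best: vehicle 1 Fern → Alder → Ridge → Oak → Fern = 52; vehicle 2 Fern → Thorn → Fern = 10; combined 62.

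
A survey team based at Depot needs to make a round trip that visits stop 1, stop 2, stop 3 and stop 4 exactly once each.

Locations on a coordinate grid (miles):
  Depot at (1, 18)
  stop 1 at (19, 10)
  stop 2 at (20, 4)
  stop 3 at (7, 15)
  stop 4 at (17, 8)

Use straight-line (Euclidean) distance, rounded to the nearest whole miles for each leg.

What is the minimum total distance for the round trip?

With 4 stops there are 4!/2 = 12 distinct round trips (a route and its reverse cost the same).
Depot - stop 1 - stop 2 - stop 3 - stop 4 - Depot: 20+6+17+12+19 = 74
Depot - stop 1 - stop 2 - stop 4 - stop 3 - Depot: 20+6+5+12+7 = 50
Depot - stop 1 - stop 3 - stop 2 - stop 4 - Depot: 20+13+17+5+19 = 74
Depot - stop 1 - stop 3 - stop 4 - stop 2 - Depot: 20+13+12+5+24 = 74
Depot - stop 1 - stop 4 - stop 2 - stop 3 - Depot: 20+3+5+17+7 = 52
Depot - stop 1 - stop 4 - stop 3 - stop 2 - Depot: 20+3+12+17+24 = 76
Depot - stop 2 - stop 1 - stop 3 - stop 4 - Depot: 24+6+13+12+19 = 74
Depot - stop 2 - stop 1 - stop 4 - stop 3 - Depot: 24+6+3+12+7 = 52
Depot - stop 2 - stop 3 - stop 1 - stop 4 - Depot: 24+17+13+3+19 = 76
Depot - stop 2 - stop 4 - stop 1 - stop 3 - Depot: 24+5+3+13+7 = 52
Depot - stop 3 - stop 1 - stop 2 - stop 4 - Depot: 7+13+6+5+19 = 50
Depot - stop 3 - stop 2 - stop 1 - stop 4 - Depot: 7+17+6+3+19 = 52
The minimum is 50.
One optimal route: Depot → stop 1 → stop 2 → stop 4 → stop 3 → Depot (or its reverse).

Shortest round trip = 50 miles.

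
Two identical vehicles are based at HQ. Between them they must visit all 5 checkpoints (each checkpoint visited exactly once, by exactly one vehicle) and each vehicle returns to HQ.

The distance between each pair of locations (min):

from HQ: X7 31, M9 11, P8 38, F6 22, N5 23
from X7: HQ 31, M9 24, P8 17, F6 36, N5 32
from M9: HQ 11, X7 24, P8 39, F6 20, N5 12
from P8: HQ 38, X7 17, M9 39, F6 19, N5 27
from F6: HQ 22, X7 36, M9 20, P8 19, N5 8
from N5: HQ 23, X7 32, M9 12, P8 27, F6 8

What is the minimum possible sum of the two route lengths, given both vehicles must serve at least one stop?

There are 2^4 − 1 = 15 ways to divide the 5 stops into two non-empty groups. For each, the best each vehicle can do is its own shortest tour through its group:
  {X7} + {M9, P8, F6, N5}: 62 + 88 = 150
  {M9} + {X7, P8, F6, N5}: 22 + 98 = 120
  {X7, M9} + {P8, F6, N5}: 66 + 88 = 154
  {P8} + {X7, M9, F6, N5}: 76 + 97 = 173
  {X7, P8} + {M9, F6, N5}: 86 + 53 = 139
  {M9, P8} + {X7, F6, N5}: 88 + 93 = 181
  … (15 splits in total)
Best: vehicle 1 HQ → M9 → HQ = 22; vehicle 2 HQ → X7 → P8 → F6 → N5 → HQ = 98; combined 120.

120 min — the smallest possible combined total.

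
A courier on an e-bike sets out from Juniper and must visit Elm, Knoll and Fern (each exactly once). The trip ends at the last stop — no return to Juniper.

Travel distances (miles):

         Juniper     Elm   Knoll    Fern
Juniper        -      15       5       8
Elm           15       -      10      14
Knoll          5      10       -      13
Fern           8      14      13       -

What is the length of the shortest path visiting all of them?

Minimum one-way distance = 29 miles.

There are 3! = 6 possible orderings.
Juniper → Elm → Knoll → Fern: 15+10+13 = 38
Juniper → Elm → Fern → Knoll: 15+14+13 = 42
Juniper → Knoll → Elm → Fern: 5+10+14 = 29
Juniper → Knoll → Fern → Elm: 5+13+14 = 32
Juniper → Fern → Elm → Knoll: 8+14+10 = 32
Juniper → Fern → Knoll → Elm: 8+13+10 = 31
The minimum is 29.
One shortest path: Juniper → Knoll → Elm → Fern.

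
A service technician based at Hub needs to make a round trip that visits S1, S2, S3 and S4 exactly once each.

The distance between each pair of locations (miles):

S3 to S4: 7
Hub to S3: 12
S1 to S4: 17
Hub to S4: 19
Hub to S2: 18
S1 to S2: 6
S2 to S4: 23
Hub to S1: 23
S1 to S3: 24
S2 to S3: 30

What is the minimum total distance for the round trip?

Minimum total distance: 60 miles.

Hub - S1 - S2 - S3 - S4 - Hub: 23+6+30+7+19 = 85
Hub - S1 - S2 - S4 - S3 - Hub: 23+6+23+7+12 = 71
Hub - S1 - S3 - S2 - S4 - Hub: 23+24+30+23+19 = 119
Hub - S1 - S3 - S4 - S2 - Hub: 23+24+7+23+18 = 95
Hub - S1 - S4 - S2 - S3 - Hub: 23+17+23+30+12 = 105
Hub - S1 - S4 - S3 - S2 - Hub: 23+17+7+30+18 = 95
Hub - S2 - S1 - S3 - S4 - Hub: 18+6+24+7+19 = 74
Hub - S2 - S1 - S4 - S3 - Hub: 18+6+17+7+12 = 60
Hub - S2 - S3 - S1 - S4 - Hub: 18+30+24+17+19 = 108
Hub - S2 - S4 - S1 - S3 - Hub: 18+23+17+24+12 = 94
Hub - S3 - S1 - S2 - S4 - Hub: 12+24+6+23+19 = 84
Hub - S3 - S2 - S1 - S4 - Hub: 12+30+6+17+19 = 84
The minimum is 60.
One optimal route: Hub → S2 → S1 → S4 → S3 → Hub (or its reverse).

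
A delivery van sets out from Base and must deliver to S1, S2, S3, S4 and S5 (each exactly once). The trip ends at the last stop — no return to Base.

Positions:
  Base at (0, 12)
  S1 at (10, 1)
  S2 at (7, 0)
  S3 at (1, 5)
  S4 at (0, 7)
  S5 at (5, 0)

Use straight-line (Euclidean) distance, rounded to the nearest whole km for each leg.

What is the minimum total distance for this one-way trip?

18 km — the minimum one-way total.

There are 5! = 120 possible orderings.
Base - S1 - S2 - S3 - S4 - S5: 15+3+8+2+9 = 37
Base - S1 - S2 - S3 - S5 - S4: 15+3+8+6+9 = 41
Base - S1 - S2 - S4 - S3 - S5: 15+3+10+2+6 = 36
Base - S1 - S2 - S4 - S5 - S3: 15+3+10+9+6 = 43
Base - S1 - S2 - S5 - S3 - S4: 15+3+2+6+2 = 28
Base - S1 - S2 - S5 - S4 - S3: 15+3+2+9+2 = 31
Base - S1 - S3 - S2 - S4 - S5: 15+10+8+10+9 = 52
Base - S1 - S3 - S2 - S5 - S4: 15+10+8+2+9 = 44
Base - S1 - S3 - S4 - S2 - S5: 15+10+2+10+2 = 39
Base - S1 - S3 - S4 - S5 - S2: 15+10+2+9+2 = 38
Base - S1 - S3 - S5 - S2 - S4: 15+10+6+2+10 = 43
Base - S1 - S3 - S5 - S4 - S2: 15+10+6+9+10 = 50
Base - S1 - S4 - S2 - S3 - S5: 15+12+10+8+6 = 51
Base - S1 - S4 - S2 - S5 - S3: 15+12+10+2+6 = 45
… (106 more)
Base - S4 - S3 - S5 - S2 - S1: 5+2+6+2+3 = 18  ← best
The minimum is 18.
One shortest path: Base → S4 → S3 → S5 → S2 → S1.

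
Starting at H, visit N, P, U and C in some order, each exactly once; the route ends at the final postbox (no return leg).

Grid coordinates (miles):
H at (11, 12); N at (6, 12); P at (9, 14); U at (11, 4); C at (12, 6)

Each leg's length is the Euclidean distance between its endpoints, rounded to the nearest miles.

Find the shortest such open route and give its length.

Minimum one-way distance = 17 miles.

There are 4! = 24 possible orderings.
H→N→P→U→C: 5+4+10+2 = 21
H→N→P→C→U: 5+4+9+2 = 20
H→N→U→P→C: 5+9+10+9 = 33
H→N→U→C→P: 5+9+2+9 = 25
H→N→C→P→U: 5+8+9+10 = 32
H→N→C→U→P: 5+8+2+10 = 25
H→P→N→U→C: 3+4+9+2 = 18
H→P→N→C→U: 3+4+8+2 = 17
H→P→U→N→C: 3+10+9+8 = 30
H→P→U→C→N: 3+10+2+8 = 23
H→P→C→N→U: 3+9+8+9 = 29
H→P→C→U→N: 3+9+2+9 = 23
H→U→N→P→C: 8+9+4+9 = 30
H→U→N→C→P: 8+9+8+9 = 34
… (10 more)
The minimum is 17.
One shortest path: H → P → N → C → U.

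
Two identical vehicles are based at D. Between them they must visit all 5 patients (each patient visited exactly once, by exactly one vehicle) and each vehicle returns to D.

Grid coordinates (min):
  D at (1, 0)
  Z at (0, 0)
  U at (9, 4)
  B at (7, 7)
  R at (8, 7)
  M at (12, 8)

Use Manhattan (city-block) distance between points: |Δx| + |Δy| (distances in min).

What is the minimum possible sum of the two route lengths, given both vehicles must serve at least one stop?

There are 2^4 − 1 = 15 ways to divide the 5 stops into two non-empty groups. For each, the best each vehicle can do is its own shortest tour through its group:
  {Z} + {U, B, R, M}: 2 + 38 = 40
  {U} + {Z, B, R, M}: 24 + 40 = 64
  {Z, U} + {B, R, M}: 26 + 38 = 64
  {B} + {Z, U, R, M}: 26 + 40 = 66
  {Z, B} + {U, R, M}: 28 + 38 = 66
  {U, B} + {Z, R, M}: 30 + 40 = 70
  … (15 splits in total)
Best: vehicle 1 D → Z → D = 2; vehicle 2 D → U → M → R → B → D = 38; combined 40.

40 min — the smallest possible combined total.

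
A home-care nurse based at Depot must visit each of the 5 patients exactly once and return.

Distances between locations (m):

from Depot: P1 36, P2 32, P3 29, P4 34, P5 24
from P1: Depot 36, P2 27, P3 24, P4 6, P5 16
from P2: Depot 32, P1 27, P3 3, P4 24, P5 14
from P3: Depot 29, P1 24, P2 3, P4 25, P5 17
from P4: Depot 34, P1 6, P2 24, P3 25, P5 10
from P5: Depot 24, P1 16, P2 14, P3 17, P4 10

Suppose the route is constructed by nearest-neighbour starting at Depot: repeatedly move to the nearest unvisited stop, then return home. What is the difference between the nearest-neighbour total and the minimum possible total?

Depot: P5=24, P3=29, P2=32, P4=34, P1=36 ⇒ P5
P5: P4=10, P2=14, P1=16, P3=17 ⇒ P4
P4: P1=6, P2=24, P3=25 ⇒ P1
P1: P3=24, P2=27 ⇒ P3
P3: P2=3 ⇒ P2
NN route Depot → P5 → P4 → P1 → P3 → P2 → Depot costs 99.
Optimal: Depot → P1 → P4 → P5 → P2 → P3 → Depot costs 98 (by enumerating all 60 distinct tours).
Excess = 99 − 98 = 1.

The nearest-neighbour route is 1 m longer than optimal.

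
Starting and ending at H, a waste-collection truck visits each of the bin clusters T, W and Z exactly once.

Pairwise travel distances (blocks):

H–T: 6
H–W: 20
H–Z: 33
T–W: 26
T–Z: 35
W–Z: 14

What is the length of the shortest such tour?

Shortest round trip = 75 blocks.

With 3 stops there are 3!/2 = 3 distinct round trips (a route and its reverse cost the same).
H-T-W-Z-H: 6+26+14+33 = 79
H-T-Z-W-H: 6+35+14+20 = 75
H-W-T-Z-H: 20+26+35+33 = 114
The minimum is 75.
One optimal route: H → T → Z → W → H (or its reverse).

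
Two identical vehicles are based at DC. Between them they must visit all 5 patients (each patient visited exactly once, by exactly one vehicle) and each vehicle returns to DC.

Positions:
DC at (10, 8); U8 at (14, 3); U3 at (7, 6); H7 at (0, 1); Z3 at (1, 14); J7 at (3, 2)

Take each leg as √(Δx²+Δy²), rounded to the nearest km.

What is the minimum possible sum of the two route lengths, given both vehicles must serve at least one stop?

Try each way of splitting the stops between the two vehicles (each non-empty) and, for each split, find the best tour for each vehicle:
  {U8} + {U3, H7, Z3, J7}: 12 + 37 = 49
  {U3} + {U8, H7, Z3, J7}: 8 + 44 = 52
  {U8, U3} + {H7, Z3, J7}: 18 + 36 = 54
  {H7} + {U8, U3, Z3, J7}: 24 + 43 = 67
  {U8, H7} + {U3, Z3, J7}: 32 + 33 = 65
  {U3, H7} + {U8, Z3, J7}: 25 + 40 = 65
  … (15 splits in total)
Best: vehicle 1 DC → U8 → DC = 12; vehicle 2 DC → U3 → J7 → H7 → Z3 → DC = 37; combined 49.

49 km — the smallest possible combined total.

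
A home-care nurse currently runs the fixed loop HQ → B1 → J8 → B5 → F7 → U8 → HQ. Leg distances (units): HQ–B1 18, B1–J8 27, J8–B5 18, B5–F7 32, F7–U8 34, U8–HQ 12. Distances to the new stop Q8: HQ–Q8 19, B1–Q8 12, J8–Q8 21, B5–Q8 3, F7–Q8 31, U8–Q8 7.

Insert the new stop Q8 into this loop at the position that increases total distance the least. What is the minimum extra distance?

Minimum extra distance: 2, inserting Q8 between B5 and F7.

Insertion cost between consecutive stops i–j is d(i,Q8) + d(Q8,j) − d(i,j):
  between HQ and B1: 19 + 12 − 18 = 13
  between B1 and J8: 12 + 21 − 27 = 6
  between J8 and B5: 21 + 3 − 18 = 6
  between B5 and F7: 3 + 31 − 32 = 2
  between F7 and U8: 31 + 7 − 34 = 4
  between U8 and HQ: 7 + 19 − 12 = 14
Cheapest insertion is between B5 and F7, adding 2.
New total = 141 + 2 = 143.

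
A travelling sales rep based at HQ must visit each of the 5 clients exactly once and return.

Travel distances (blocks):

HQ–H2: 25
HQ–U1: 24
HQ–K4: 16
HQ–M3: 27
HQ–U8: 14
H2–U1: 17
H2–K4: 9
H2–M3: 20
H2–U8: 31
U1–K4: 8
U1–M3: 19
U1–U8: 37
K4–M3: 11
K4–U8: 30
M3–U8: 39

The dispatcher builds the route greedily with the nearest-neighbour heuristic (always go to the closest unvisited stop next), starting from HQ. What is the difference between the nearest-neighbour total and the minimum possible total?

The nearest-neighbour route is 8 blocks longer than optimal.

From HQ: U8=14, K4=16, U1=24, H2=25, M3=27 → choose U8 (14).
From U8: K4=30, H2=31, U1=37, M3=39 → choose K4 (30).
From K4: U1=8, H2=9, M3=11 → choose U1 (8).
From U1: H2=17, M3=19 → choose H2 (17).
From H2: M3=20 → choose M3 (20).
NN route HQ → U8 → K4 → U1 → H2 → M3 → HQ costs 116.
Optimal: HQ → U1 → K4 → M3 → H2 → U8 → HQ costs 108 (by enumerating all 60 distinct tours).
Excess = 116 − 108 = 8.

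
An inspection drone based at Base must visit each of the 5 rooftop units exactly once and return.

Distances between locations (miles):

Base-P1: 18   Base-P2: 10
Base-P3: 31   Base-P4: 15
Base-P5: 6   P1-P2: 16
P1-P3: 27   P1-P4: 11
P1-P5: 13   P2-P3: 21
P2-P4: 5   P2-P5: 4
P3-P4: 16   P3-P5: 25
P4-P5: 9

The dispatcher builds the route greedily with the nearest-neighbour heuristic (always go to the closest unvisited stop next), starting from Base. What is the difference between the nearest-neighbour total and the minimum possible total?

Excess over optimum: 8 miles.

Base: P5=6, P2=10, P4=15, P1=18, P3=31 ⇒ P5
P5: P2=4, P4=9, P1=13, P3=25 ⇒ P2
P2: P4=5, P1=16, P3=21 ⇒ P4
P4: P1=11, P3=16 ⇒ P1
P1: P3=27 ⇒ P3
NN route Base → P5 → P2 → P4 → P1 → P3 → Base costs 84.
Optimal: Base → P1 → P3 → P4 → P2 → P5 → Base costs 76 (by enumerating all 60 distinct tours).
Excess = 84 − 76 = 8.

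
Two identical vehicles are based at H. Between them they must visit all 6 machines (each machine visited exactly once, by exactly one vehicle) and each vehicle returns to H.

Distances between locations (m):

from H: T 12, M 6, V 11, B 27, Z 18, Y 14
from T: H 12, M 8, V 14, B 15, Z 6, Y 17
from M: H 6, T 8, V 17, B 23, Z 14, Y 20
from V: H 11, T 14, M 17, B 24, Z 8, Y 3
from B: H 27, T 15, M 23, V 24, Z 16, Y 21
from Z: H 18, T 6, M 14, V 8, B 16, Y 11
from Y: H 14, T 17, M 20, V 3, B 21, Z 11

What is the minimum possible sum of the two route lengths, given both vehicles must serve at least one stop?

Check every non-empty split of the stops between the two vehicles; for each half take its own optimal tour:
  {T} + {M, V, B, Z, Y}: 24 + 70 = 94
  {M} + {T, V, B, Z, Y}: 12 + 68 = 80
  {T, M} + {V, B, Z, Y}: 26 + 68 = 94
  {V} + {T, M, B, Z, Y}: 22 + 70 = 92
  {T, V} + {M, B, Z, Y}: 37 + 70 = 107
  {M, V} + {T, B, Z, Y}: 34 + 68 = 102
  … (31 splits in total)
Best: vehicle 1 H → M → H = 12; vehicle 2 H → T → B → Z → V → Y → H = 68; combined 80.

Minimum combined distance: 80 m.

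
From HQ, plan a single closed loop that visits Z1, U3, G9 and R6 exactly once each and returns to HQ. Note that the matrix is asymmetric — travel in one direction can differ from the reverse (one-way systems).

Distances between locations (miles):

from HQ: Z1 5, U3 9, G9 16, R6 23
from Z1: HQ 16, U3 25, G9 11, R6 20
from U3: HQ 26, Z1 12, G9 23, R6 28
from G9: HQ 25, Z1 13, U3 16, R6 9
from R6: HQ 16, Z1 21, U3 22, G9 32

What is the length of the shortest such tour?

HQ → Z1 → U3 → G9 → R6 → HQ: 5+25+23+9+16 = 78
HQ → Z1 → U3 → R6 → G9 → HQ: 5+25+28+32+25 = 115
HQ → Z1 → G9 → U3 → R6 → HQ: 5+11+16+28+16 = 76
HQ → Z1 → G9 → R6 → U3 → HQ: 5+11+9+22+26 = 73
HQ → Z1 → R6 → U3 → G9 → HQ: 5+20+22+23+25 = 95
HQ → Z1 → R6 → G9 → U3 → HQ: 5+20+32+16+26 = 99
HQ → U3 → Z1 → G9 → R6 → HQ: 9+12+11+9+16 = 57
HQ → U3 → Z1 → R6 → G9 → HQ: 9+12+20+32+25 = 98
HQ → U3 → G9 → Z1 → R6 → HQ: 9+23+13+20+16 = 81
HQ → U3 → G9 → R6 → Z1 → HQ: 9+23+9+21+16 = 78
HQ → U3 → R6 → Z1 → G9 → HQ: 9+28+21+11+25 = 94
HQ → U3 → R6 → G9 → Z1 → HQ: 9+28+32+13+16 = 98
HQ → G9 → Z1 → U3 → R6 → HQ: 16+13+25+28+16 = 98
HQ → G9 → Z1 → R6 → U3 → HQ: 16+13+20+22+26 = 97
… (10 more)
The minimum is 57.
One optimal route: HQ → U3 → Z1 → G9 → R6 → HQ.

Minimum total distance: 57 miles.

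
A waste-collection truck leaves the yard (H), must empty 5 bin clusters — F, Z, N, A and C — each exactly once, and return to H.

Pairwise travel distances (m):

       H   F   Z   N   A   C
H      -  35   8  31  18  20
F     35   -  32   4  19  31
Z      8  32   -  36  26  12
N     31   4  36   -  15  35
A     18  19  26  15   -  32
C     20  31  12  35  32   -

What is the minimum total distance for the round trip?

There are 60 distinct closed tours to check (reversals are equivalent).
H → F → Z → N → A → C → H: 35+32+36+15+32+20 = 170
H → F → Z → N → C → A → H: 35+32+36+35+32+18 = 188
H → F → Z → A → N → C → H: 35+32+26+15+35+20 = 163
H → F → Z → A → C → N → H: 35+32+26+32+35+31 = 191
H → F → Z → C → N → A → H: 35+32+12+35+15+18 = 147
H → F → Z → C → A → N → H: 35+32+12+32+15+31 = 157
H → F → N → Z → A → C → H: 35+4+36+26+32+20 = 153
H → F → N → Z → C → A → H: 35+4+36+12+32+18 = 137
H → F → N → A → Z → C → H: 35+4+15+26+12+20 = 112
H → F → N → A → C → Z → H: 35+4+15+32+12+8 = 106
H → F → N → C → Z → A → H: 35+4+35+12+26+18 = 130
H → F → N → C → A → Z → H: 35+4+35+32+26+8 = 140
H → F → A → Z → N → C → H: 35+19+26+36+35+20 = 171
H → F → A → Z → C → N → H: 35+19+26+12+35+31 = 158
… (46 more)
H → Z → C → F → N → A → H: 8+12+31+4+15+18 = 88  ← best
The minimum is 88.
One optimal route: H → Z → C → F → N → A → H (or its reverse).

88 m — the shortest possible round trip.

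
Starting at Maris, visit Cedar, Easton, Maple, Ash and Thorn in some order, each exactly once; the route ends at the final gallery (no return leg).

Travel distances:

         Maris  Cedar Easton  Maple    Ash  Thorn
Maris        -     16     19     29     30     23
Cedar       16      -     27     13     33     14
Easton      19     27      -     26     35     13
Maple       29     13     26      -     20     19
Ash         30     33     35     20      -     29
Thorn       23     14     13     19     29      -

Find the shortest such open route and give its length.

79 — the minimum one-way total.

There are 5! = 120 possible orderings.
Maris→Cedar→Easton→Maple→Ash→Thorn: 16+27+26+20+29 = 118
Maris→Cedar→Easton→Maple→Thorn→Ash: 16+27+26+19+29 = 117
Maris→Cedar→Easton→Ash→Maple→Thorn: 16+27+35+20+19 = 117
Maris→Cedar→Easton→Ash→Thorn→Maple: 16+27+35+29+19 = 126
Maris→Cedar→Easton→Thorn→Maple→Ash: 16+27+13+19+20 = 95
Maris→Cedar→Easton→Thorn→Ash→Maple: 16+27+13+29+20 = 105
Maris→Cedar→Maple→Easton→Ash→Thorn: 16+13+26+35+29 = 119
Maris→Cedar→Maple→Easton→Thorn→Ash: 16+13+26+13+29 = 97
Maris→Cedar→Maple→Ash→Easton→Thorn: 16+13+20+35+13 = 97
Maris→Cedar→Maple→Ash→Thorn→Easton: 16+13+20+29+13 = 91
Maris→Cedar→Maple→Thorn→Easton→Ash: 16+13+19+13+35 = 96
Maris→Cedar→Maple→Thorn→Ash→Easton: 16+13+19+29+35 = 112
Maris→Cedar→Ash→Easton→Maple→Thorn: 16+33+35+26+19 = 129
Maris→Cedar→Ash→Easton→Thorn→Maple: 16+33+35+13+19 = 116
… (106 more)
Maris→Easton→Thorn→Cedar→Maple→Ash: 19+13+14+13+20 = 79  ← best
The minimum is 79.
One shortest path: Maris → Easton → Thorn → Cedar → Maple → Ash.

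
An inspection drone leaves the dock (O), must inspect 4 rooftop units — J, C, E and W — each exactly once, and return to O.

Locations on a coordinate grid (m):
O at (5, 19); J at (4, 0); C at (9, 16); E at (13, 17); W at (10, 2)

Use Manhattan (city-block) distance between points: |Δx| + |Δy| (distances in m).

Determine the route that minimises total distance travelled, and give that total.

Shortest round trip = 58 m.

With 4 stops there are 4!/2 = 12 distinct round trips (a route and its reverse cost the same).
O → J → C → E → W → O: 20+21+5+18+22 = 86
O → J → C → W → E → O: 20+21+15+18+10 = 84
O → J → E → C → W → O: 20+26+5+15+22 = 88
O → J → E → W → C → O: 20+26+18+15+7 = 86
O → J → W → C → E → O: 20+8+15+5+10 = 58
O → J → W → E → C → O: 20+8+18+5+7 = 58
O → C → J → E → W → O: 7+21+26+18+22 = 94
O → C → J → W → E → O: 7+21+8+18+10 = 64
O → C → E → J → W → O: 7+5+26+8+22 = 68
O → C → W → J → E → O: 7+15+8+26+10 = 66
O → E → J → C → W → O: 10+26+21+15+22 = 94
O → E → C → J → W → O: 10+5+21+8+22 = 66
The minimum is 58.
One optimal route: O → J → W → C → E → O (or its reverse).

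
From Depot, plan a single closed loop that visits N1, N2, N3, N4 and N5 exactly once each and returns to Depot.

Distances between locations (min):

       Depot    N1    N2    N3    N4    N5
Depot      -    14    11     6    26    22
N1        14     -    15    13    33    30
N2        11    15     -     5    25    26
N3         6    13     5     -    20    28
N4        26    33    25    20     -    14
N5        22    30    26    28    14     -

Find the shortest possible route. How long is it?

There are 60 distinct closed tours to check (reversals are equivalent).
Depot→N1→N2→N3→N4→N5→Depot: 14+15+5+20+14+22 = 90
Depot→N1→N2→N3→N5→N4→Depot: 14+15+5+28+14+26 = 102
Depot→N1→N2→N4→N3→N5→Depot: 14+15+25+20+28+22 = 124
Depot→N1→N2→N4→N5→N3→Depot: 14+15+25+14+28+6 = 102
Depot→N1→N2→N5→N3→N4→Depot: 14+15+26+28+20+26 = 129
Depot→N1→N2→N5→N4→N3→Depot: 14+15+26+14+20+6 = 95
Depot→N1→N3→N2→N4→N5→Depot: 14+13+5+25+14+22 = 93
Depot→N1→N3→N2→N5→N4→Depot: 14+13+5+26+14+26 = 98
Depot→N1→N3→N4→N2→N5→Depot: 14+13+20+25+26+22 = 120
Depot→N1→N3→N4→N5→N2→Depot: 14+13+20+14+26+11 = 98
Depot→N1→N3→N5→N2→N4→Depot: 14+13+28+26+25+26 = 132
Depot→N1→N3→N5→N4→N2→Depot: 14+13+28+14+25+11 = 105
Depot→N1→N4→N2→N3→N5→Depot: 14+33+25+5+28+22 = 127
Depot→N1→N4→N2→N5→N3→Depot: 14+33+25+26+28+6 = 132
… (46 more)
The minimum is 90.
One optimal route: Depot → N1 → N2 → N3 → N4 → N5 → Depot (or its reverse).

90 min — the shortest possible round trip.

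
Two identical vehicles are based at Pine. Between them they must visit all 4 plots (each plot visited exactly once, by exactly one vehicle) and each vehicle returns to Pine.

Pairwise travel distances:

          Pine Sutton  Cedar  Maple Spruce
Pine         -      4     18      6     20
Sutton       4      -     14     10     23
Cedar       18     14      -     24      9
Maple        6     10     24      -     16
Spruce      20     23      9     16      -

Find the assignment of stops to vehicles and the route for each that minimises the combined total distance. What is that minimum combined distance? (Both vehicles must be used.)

There are 2^3 − 1 = 7 ways to divide the 4 stops into two non-empty groups. For each, the best each vehicle can do is its own shortest tour through its group:
  {Sutton} + {Cedar, Maple, Spruce}: 8 + 49 = 57
  {Cedar} + {Sutton, Maple, Spruce}: 36 + 49 = 85
  {Sutton, Cedar} + {Maple, Spruce}: 36 + 42 = 78
  {Maple} + {Sutton, Cedar, Spruce}: 12 + 47 = 59
  {Sutton, Maple} + {Cedar, Spruce}: 20 + 47 = 67
  {Cedar, Maple} + {Sutton, Spruce}: 48 + 47 = 95
  … (7 splits in total)
Best: vehicle 1 Pine → Sutton → Pine = 8; vehicle 2 Pine → Cedar → Spruce → Maple → Pine = 49; combined 57.

57 — the smallest possible combined total.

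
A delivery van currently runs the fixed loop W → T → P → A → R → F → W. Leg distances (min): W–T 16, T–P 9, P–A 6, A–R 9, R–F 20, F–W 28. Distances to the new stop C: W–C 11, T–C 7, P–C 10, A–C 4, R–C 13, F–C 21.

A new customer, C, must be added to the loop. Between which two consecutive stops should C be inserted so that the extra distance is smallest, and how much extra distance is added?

Insertion cost between consecutive stops i–j is d(i,C) + d(C,j) − d(i,j):
  between W and T: 11 + 7 − 16 = 2
  between T and P: 7 + 10 − 9 = 8
  between P and A: 10 + 4 − 6 = 8
  between A and R: 4 + 13 − 9 = 8
  between R and F: 13 + 21 − 20 = 14
  between F and W: 21 + 11 − 28 = 4
Cheapest insertion is between W and T, adding 2.
New total = 88 + 2 = 90.

Minimum extra distance: 2 min, inserting C between W and T.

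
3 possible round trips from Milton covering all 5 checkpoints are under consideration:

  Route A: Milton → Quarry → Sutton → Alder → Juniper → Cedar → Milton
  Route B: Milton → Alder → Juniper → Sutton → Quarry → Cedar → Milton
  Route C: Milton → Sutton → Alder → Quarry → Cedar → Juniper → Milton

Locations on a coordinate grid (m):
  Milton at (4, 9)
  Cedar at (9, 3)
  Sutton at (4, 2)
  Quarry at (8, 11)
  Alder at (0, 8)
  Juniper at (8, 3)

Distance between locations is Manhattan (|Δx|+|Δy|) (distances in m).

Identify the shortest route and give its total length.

Route A: 6 + 13 + 10 + 13 + 1 + 11 = 54
Route B: 5 + 13 + 5 + 13 + 9 + 11 = 56
Route C: 7 + 10 + 11 + 9 + 1 + 10 = 48

48 m — Route C is the shortest.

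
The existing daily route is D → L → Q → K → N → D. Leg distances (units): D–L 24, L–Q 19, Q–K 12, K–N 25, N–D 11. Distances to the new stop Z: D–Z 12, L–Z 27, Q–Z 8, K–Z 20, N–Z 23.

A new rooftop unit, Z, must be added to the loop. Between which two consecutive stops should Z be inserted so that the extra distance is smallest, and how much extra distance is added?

+15 — insert Z between D and L.

Insertion cost between consecutive stops i–j is d(i,Z) + d(Z,j) − d(i,j):
  between D and L: 12 + 27 − 24 = 15
  between L and Q: 27 + 8 − 19 = 16
  between Q and K: 8 + 20 − 12 = 16
  between K and N: 20 + 23 − 25 = 18
  between N and D: 23 + 12 − 11 = 24
Cheapest insertion is between D and L, adding 15.
New total = 91 + 15 = 106.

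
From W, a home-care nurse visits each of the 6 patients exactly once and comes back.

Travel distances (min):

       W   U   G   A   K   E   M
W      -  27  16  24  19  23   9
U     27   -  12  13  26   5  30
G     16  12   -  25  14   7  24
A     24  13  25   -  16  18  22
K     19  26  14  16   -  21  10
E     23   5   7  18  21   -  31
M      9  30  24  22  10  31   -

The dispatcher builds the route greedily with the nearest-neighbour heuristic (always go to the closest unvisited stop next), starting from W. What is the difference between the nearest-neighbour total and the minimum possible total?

The nearest-neighbour route is 6 min longer than optimal.

From W: M=9, G=16, K=19, E=23, A=24, U=27 → choose M (9).
From M: K=10, A=22, G=24, U=30, E=31 → choose K (10).
From K: G=14, A=16, E=21, U=26 → choose G (14).
From G: E=7, U=12, A=25 → choose E (7).
From E: U=5, A=18 → choose U (5).
From U: A=13 → choose A (13).
NN route W → M → K → G → E → U → A → W costs 82.
Optimal: W → G → E → U → A → K → M → W costs 76 (by enumerating all 360 distinct tours).
Excess = 82 − 76 = 6.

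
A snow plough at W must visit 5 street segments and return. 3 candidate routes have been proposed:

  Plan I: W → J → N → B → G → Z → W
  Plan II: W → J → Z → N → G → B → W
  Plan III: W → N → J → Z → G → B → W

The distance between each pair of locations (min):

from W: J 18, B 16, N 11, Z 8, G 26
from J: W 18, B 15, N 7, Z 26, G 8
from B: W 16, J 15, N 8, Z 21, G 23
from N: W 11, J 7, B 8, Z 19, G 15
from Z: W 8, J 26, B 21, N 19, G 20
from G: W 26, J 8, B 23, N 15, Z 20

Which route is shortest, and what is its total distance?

Plan I: 18 + 7 + 8 + 23 + 20 + 8 = 84
Plan II: 18 + 26 + 19 + 15 + 23 + 16 = 117
Plan III: 11 + 7 + 26 + 20 + 23 + 16 = 103

Shortest is Plan I, total 84 min.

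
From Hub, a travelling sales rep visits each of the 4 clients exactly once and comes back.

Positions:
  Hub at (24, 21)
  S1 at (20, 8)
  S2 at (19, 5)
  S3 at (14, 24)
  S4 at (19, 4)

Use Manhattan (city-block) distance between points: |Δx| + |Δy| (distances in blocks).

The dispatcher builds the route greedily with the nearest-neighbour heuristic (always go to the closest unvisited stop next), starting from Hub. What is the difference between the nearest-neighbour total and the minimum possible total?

Hub: S3=13, S1=17, S2=21, S4=22 ⇒ S3
S3: S1=22, S2=24, S4=25 ⇒ S1
S1: S2=4, S4=5 ⇒ S2
S2: S4=1 ⇒ S4
NN route Hub → S3 → S1 → S2 → S4 → Hub costs 62.
Optimal: Hub → S1 → S2 → S4 → S3 → Hub costs 60 (by enumerating all 12 distinct tours).
Excess = 62 − 60 = 2.

2 blocks longer than the optimal tour.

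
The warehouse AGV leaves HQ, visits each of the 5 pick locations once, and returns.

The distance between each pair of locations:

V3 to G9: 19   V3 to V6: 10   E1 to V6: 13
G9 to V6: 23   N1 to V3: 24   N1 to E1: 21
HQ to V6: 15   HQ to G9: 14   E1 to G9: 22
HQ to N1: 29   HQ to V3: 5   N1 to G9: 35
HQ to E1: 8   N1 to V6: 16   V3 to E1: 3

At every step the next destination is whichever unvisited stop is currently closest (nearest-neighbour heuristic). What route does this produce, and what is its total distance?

86 along HQ → V3 → E1 → V6 → N1 → G9 → HQ.

HQ → [V3:5 / E1:8 / G9:14 / V6:15 / N1:29] → V3 (5)
V3 → [E1:3 / V6:10 / G9:19 / N1:24] → E1 (3)
E1 → [V6:13 / N1:21 / G9:22] → V6 (13)
V6 → [N1:16 / G9:23] → N1 (16)
N1 → [G9:35] → G9 (35)
Return G9→HQ: 14.
Total = 5 + 3 + 13 + 16 + 35 + 14 = 86.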